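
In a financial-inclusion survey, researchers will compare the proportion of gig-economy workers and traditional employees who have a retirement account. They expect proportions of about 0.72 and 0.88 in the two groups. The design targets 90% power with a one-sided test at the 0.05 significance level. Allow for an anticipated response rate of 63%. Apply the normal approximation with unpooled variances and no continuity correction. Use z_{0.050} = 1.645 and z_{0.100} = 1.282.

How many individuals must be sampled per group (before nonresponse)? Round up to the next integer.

n = (z_α + z_β)² · [p₁(1−p₁) + p₂(1−p₂)] / (p₁ − p₂)²
  = (1.645 + 1.282)² · (0.72·0.28 + 0.88·0.12) / (-0.16)²
  = (2.927)² · (0.2016 + 0.1056) / 0.0256
  = 8.5673 · 0.3072 / 0.0256
  = 102.81
Adjust for 63% response: 102.81 / 0.63 = 163.19.
Round up → n = 164 per group.

n = 164 per group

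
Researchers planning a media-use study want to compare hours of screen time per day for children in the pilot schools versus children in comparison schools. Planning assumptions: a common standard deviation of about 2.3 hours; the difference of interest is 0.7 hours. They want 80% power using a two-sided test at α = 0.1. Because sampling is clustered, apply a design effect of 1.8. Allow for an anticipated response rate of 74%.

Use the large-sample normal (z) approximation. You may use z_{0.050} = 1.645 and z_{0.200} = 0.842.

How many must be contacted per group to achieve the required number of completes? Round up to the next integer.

n = (z_{α/2} + z_β)² · (σ₁² + σ₂²) / δ²
  = (1.645 + 0.842)² · (2·2.3² = 10.58) / 0.7²
  = 6.1852 · 10.58 / 0.49
  = 133.55
Design effect: 1.8 × 133.55 = 240.39.
Adjust for 74% response: 240.39 / 0.74 = 324.85.
Round up → n = 325 per group.

n = 325 per group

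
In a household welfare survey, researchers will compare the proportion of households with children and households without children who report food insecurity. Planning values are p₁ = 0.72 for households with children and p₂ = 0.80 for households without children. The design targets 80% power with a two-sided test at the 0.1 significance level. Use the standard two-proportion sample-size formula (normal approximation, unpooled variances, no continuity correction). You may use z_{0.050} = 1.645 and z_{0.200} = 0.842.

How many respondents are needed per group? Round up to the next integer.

n = (z_{α/2} + z_β)² · [p₁(1−p₁) + p₂(1−p₂)] / (p₁ − p₂)²
  = (1.645 + 0.842)² · (0.72·0.28 + 0.80·0.20) / (-0.08)²
  = (2.487)² · (0.2016 + 0.1600) / 0.0064
  = 6.1852 · 0.3616 / 0.0064
  = 349.46
Round up → n = 350 per group.

n = 350 per group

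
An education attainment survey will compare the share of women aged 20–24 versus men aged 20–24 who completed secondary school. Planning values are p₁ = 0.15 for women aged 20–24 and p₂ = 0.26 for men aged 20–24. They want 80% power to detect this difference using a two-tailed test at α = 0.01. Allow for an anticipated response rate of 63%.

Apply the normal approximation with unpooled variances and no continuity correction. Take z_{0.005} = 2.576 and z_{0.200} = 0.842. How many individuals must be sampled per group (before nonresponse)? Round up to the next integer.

n = 491 per group

n = (z_{α/2} + z_β)² · [p₁(1−p₁) + p₂(1−p₂)] / (p₁ − p₂)²
  = (2.576 + 0.842)² · (0.15·0.85 + 0.26·0.74) / (-0.11)²
  = (3.418)² · (0.1275 + 0.1924) / 0.0121
  = 11.6827 · 0.3199 / 0.0121
  = 308.87
Adjust for 63% response: 308.87 / 0.63 = 490.27.
Round up → n = 491 per group.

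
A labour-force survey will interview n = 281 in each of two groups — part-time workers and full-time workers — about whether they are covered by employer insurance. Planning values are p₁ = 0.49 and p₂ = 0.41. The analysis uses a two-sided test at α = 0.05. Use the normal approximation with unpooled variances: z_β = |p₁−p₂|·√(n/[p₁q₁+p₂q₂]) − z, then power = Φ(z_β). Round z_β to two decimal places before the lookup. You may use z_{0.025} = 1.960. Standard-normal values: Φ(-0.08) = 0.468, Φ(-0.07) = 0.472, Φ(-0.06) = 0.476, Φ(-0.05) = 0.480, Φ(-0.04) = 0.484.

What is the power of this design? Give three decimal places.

Power ≈ 0.480

z_β = |p₁−p₂|·√(n/[p₁q₁+p₂q₂]) − z_{α/2}
    = 0.08 · √(281/0.4918) − 1.960
    = 0.08 · 23.9034 − 1.960
    = 1.9123 − 1.960 = -0.0477 → -0.05
Power = Φ(-0.05) = 0.480.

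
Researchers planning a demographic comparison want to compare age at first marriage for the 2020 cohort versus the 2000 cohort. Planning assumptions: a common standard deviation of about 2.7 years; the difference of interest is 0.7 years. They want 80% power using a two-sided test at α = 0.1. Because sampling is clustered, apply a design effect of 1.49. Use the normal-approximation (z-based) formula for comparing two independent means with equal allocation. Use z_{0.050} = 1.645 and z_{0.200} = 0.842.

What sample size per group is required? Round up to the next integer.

n = (z_{α/2} + z_β)² · (σ₁² + σ₂²) / δ²
  = (1.645 + 0.842)² · (2·2.7² = 14.58) / 0.7²
  = 6.1852 · 14.58 / 0.49
  = 184.04
Design effect: 1.49 × 184.04 = 274.22.
Round up → n = 275 per group.

n = 275 per group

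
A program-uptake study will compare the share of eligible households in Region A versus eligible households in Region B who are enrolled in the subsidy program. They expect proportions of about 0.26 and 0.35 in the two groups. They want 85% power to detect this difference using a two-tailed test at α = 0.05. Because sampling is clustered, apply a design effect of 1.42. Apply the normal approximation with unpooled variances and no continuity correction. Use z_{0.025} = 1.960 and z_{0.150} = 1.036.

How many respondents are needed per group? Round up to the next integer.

n = (z_{α/2} + z_β)² · [p₁(1−p₁) + p₂(1−p₂)] / (p₁ − p₂)²
  = (1.960 + 1.036)² · (0.26·0.74 + 0.35·0.65) / (-0.09)²
  = (2.996)² · (0.1924 + 0.2275) / 0.0081
  = 8.9760 · 0.4199 / 0.0081
  = 465.31
Design effect: 1.42 × 465.31 = 660.74.
Round up → n = 661 per group.

n = 661 per group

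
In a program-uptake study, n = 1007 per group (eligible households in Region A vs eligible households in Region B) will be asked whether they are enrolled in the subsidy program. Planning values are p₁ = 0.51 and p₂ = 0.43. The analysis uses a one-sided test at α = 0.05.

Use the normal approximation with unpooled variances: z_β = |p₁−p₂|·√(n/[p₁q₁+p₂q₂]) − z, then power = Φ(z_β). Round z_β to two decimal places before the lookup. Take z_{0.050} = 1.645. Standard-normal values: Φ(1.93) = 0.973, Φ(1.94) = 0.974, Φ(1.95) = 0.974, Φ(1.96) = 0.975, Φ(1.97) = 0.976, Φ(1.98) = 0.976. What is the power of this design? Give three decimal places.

z_β = |p₁−p₂|·√(n/[p₁q₁+p₂q₂]) − z_α
    = 0.08 · √(1007/0.4950) − 1.645
    = 0.08 · 45.1037 − 1.645
    = 3.6083 − 1.645 = 1.9633 → 1.96
Power = Φ(1.96) = 0.975.

Power ≈ 0.975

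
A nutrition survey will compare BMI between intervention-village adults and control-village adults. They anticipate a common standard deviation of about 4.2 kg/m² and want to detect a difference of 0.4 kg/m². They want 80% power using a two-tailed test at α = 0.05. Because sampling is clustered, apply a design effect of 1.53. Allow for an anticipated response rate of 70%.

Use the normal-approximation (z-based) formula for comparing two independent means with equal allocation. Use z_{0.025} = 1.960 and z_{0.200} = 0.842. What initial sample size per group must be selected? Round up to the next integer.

n = 3784 per group

n = (z_{α/2} + z_β)² · (σ₁² + σ₂²) / δ²
  = (1.960 + 0.842)² · (2·4.2² = 35.28) / 0.4²
  = 7.8512 · 35.28 / 0.16
  = 1731.19
Design effect: 1.53 × 1731.19 = 2648.72.
Adjust for 70% response: 2648.72 / 0.70 = 3783.89.
Round up → n = 3784 per group.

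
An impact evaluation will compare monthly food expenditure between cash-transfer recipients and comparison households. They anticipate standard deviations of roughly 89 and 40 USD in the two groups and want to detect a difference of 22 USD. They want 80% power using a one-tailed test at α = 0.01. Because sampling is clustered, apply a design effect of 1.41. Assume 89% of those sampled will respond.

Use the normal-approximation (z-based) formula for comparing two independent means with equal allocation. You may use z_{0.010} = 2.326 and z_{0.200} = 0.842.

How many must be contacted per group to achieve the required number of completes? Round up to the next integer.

n = (z_α + z_β)² · (σ₁² + σ₂²) / δ²
  = (2.326 + 0.842)² · (89² + 40² = 9521) / 22²
  = 10.0362 · 9521 / 484
  = 197.43
Design effect: 1.41 × 197.43 = 278.37.
Adjust for 89% response: 278.37 / 0.89 = 312.78.
Round up → n = 313 per group.

n = 313 per group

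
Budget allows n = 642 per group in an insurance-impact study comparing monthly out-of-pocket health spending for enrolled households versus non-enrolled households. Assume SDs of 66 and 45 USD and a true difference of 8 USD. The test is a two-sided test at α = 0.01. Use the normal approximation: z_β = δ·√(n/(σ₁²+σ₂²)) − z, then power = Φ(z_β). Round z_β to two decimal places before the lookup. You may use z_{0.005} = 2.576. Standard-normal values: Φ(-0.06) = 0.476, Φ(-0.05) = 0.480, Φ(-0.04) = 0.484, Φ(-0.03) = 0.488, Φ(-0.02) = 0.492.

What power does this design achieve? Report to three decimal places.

Power ≈ 0.484

z_β = δ·√(n/(σ₁²+σ₂²)) − z_{α/2}
    = 8 · √(642/6381) − 2.576
    = 8 · 0.31719 − 2.576
    = 2.5375 − 2.576 = -0.0385 → -0.04
Power = Φ(-0.04) = 0.484.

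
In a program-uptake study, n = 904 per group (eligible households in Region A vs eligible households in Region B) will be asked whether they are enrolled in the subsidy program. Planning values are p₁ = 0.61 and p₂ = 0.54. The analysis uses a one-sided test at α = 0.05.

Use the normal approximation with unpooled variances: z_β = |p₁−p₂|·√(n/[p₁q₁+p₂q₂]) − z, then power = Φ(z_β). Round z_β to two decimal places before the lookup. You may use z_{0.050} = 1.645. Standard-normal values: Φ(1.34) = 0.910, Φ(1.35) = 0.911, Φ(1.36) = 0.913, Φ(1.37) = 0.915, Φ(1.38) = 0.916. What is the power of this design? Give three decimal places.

Power ≈ 0.915

z_β = |p₁−p₂|·√(n/[p₁q₁+p₂q₂]) − z_α
    = 0.07 · √(904/0.4863) − 1.645
    = 0.07 · 43.1154 − 1.645
    = 3.0181 − 1.645 = 1.3731 → 1.37
Power = Φ(1.37) = 0.915.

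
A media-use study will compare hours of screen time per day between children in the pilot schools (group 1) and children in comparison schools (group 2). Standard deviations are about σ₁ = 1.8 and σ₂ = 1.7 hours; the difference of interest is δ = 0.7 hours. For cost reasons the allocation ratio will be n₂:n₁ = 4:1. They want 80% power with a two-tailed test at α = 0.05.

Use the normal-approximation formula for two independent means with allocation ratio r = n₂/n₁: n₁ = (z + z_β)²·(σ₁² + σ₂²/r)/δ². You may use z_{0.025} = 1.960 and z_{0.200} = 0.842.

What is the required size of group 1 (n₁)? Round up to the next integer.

n₁ = (z_{α/2} + z_β)² · (σ₁² + σ₂²/r) / δ²
   = (1.960 + 0.842)² · (1.8² + 1.7²/4) / 0.7²
   = 7.8512 · (3.24 + 0.7225) / 0.49
   = 7.8512 · 3.9625 / 0.49
   = 63.49
Round up → n₁ = 64; n₂ = r·n₁ = 4 × 64 = 256.

n₁ = 64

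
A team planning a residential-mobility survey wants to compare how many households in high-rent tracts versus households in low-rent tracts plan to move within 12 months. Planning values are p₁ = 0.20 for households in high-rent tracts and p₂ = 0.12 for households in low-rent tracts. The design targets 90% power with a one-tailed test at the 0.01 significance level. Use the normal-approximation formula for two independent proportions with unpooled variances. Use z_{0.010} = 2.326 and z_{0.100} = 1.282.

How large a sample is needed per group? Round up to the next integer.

n = 541 per group

n = (z_α + z_β)² · [p₁(1−p₁) + p₂(1−p₂)] / (p₁ − p₂)²
  = (2.326 + 1.282)² · (0.20·0.80 + 0.12·0.88) / (0.08)²
  = (3.608)² · (0.1600 + 0.1056) / 0.0064
  = 13.0177 · 0.2656 / 0.0064
  = 540.23
Round up → n = 541 per group.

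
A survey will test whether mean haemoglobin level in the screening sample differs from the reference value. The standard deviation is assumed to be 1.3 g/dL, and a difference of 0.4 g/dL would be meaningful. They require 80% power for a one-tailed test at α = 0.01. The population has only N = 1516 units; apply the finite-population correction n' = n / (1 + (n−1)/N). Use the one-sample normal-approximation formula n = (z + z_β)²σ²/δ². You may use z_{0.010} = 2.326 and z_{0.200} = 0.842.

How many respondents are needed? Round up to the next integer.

n = (z_α + z_β)² · σ² / δ²
  = (2.326 + 0.842)² · 1.3² / 0.4²
  = 10.0362 · 1.69 / 0.16
  = 106.01
Finite-population correction (N = 1516): 106.01 / (1 + (106.01 − 1)/1516) = 99.14.
Round up → n = 100.

n = 100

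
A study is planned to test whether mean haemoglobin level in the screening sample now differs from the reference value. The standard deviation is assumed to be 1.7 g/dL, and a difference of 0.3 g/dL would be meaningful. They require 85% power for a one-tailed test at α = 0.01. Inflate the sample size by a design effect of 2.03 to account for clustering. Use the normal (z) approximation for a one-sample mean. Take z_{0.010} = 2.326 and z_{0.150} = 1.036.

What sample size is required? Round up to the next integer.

n = (z_α + z_β)² · σ² / δ²
  = (2.326 + 1.036)² · 1.7² / 0.3²
  = 11.3030 · 2.89 / 0.09
  = 362.95
Design effect: 2.03 × 362.95 = 736.80.
Round up → n = 737.

n = 737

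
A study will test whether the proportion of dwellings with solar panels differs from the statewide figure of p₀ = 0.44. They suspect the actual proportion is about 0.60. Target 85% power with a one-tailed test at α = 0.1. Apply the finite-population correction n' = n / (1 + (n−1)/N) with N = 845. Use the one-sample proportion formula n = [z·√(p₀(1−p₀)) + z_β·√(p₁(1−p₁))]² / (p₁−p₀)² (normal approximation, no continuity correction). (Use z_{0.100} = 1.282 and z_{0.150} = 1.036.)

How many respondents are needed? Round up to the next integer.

n = [z_α·√(p₀q₀) + z_β·√(p₁q₁)]² / (p₁ − p₀)²
  = [1.282·√(0.44·0.56) + 1.036·√(0.60·0.40)]² / (0.16)²
  = [1.282·0.4964 + 1.036·0.4899]² / 0.0256
  = [1.1439]² / 0.0256
  = 51.11
Finite-population correction (N = 845): 51.11 / (1 + (51.11 − 1)/845) = 48.25.
Round up → n = 49.

n = 49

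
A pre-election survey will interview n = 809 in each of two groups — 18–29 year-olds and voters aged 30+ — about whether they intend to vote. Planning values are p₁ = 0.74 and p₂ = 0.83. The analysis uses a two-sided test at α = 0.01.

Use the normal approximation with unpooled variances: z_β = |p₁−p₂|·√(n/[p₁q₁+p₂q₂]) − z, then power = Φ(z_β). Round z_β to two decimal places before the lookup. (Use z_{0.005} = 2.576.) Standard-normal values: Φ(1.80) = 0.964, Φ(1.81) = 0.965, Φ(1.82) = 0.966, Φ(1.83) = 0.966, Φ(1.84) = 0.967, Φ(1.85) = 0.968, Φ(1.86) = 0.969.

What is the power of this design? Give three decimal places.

z_β = |p₁−p₂|·√(n/[p₁q₁+p₂q₂]) − z_{α/2}
    = 0.09 · √(809/0.3335) − 2.576
    = 0.09 · 49.2523 − 2.576
    = 4.4327 − 2.576 = 1.8567 → 1.86
Power = Φ(1.86) = 0.969.

Power ≈ 0.969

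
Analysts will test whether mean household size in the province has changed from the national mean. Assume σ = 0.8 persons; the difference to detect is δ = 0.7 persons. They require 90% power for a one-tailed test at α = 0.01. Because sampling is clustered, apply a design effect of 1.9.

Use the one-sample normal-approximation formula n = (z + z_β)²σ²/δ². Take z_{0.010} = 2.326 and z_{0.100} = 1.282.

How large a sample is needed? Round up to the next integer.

n = 33

n = (z_α + z_β)² · σ² / δ²
  = (2.326 + 1.282)² · 0.8² / 0.7²
  = 13.0177 · 0.64 / 0.49
  = 17.00
Design effect: 1.9 × 17.00 = 32.31.
Round up → n = 33.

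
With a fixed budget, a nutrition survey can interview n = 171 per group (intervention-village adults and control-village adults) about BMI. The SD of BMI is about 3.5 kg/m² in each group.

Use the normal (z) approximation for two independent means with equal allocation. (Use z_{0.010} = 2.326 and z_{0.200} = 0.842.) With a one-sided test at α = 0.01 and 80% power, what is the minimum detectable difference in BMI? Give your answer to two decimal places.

δ = (z_α + z_β) · √((σ₁²+σ₂²)/n)
  = (2.326 + 0.842) · √(24.5/171)
  = 3.168 · √0.14327
  = 3.168 · 0.3785
  = 1.1991

Minimum detectable difference ≈ 1.20 kg/m²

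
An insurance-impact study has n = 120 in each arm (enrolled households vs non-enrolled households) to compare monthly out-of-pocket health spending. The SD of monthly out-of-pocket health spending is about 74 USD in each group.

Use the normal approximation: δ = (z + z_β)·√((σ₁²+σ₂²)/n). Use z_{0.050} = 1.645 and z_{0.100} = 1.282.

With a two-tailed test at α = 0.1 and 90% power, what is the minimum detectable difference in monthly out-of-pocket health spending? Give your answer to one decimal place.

Minimum detectable difference ≈ 28.0 USD

δ = (z_{α/2} + z_β) · √((σ₁²+σ₂²)/n)
  = (1.645 + 1.282) · √(10952/120)
  = 2.927 · √91.2667
  = 2.927 · 9.5534
  = 27.9627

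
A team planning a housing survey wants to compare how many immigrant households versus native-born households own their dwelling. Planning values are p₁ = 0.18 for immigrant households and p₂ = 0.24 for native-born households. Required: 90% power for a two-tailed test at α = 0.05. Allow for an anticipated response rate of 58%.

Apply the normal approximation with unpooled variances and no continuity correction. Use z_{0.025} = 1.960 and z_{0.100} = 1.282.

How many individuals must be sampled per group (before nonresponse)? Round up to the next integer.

n = 1662 per group

n = (z_{α/2} + z_β)² · [p₁(1−p₁) + p₂(1−p₂)] / (p₁ − p₂)²
  = (1.960 + 1.282)² · (0.18·0.82 + 0.24·0.76) / (-0.06)²
  = (3.242)² · (0.1476 + 0.1824) / 0.0036
  = 10.5106 · 0.3300 / 0.0036
  = 963.47
Adjust for 58% response: 963.47 / 0.58 = 1661.15.
Round up → n = 1662 per group.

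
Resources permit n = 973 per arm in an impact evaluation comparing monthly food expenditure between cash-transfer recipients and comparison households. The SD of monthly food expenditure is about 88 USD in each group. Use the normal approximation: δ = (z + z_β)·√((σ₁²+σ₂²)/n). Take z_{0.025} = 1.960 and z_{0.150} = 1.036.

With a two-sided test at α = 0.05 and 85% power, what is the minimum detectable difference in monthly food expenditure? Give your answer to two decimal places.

Minimum detectable difference ≈ 11.95 USD

δ = (z_{α/2} + z_β) · √((σ₁²+σ₂²)/n)
  = (1.960 + 1.036) · √(15488/973)
  = 2.996 · √15.9178
  = 2.996 · 3.9897
  = 11.9532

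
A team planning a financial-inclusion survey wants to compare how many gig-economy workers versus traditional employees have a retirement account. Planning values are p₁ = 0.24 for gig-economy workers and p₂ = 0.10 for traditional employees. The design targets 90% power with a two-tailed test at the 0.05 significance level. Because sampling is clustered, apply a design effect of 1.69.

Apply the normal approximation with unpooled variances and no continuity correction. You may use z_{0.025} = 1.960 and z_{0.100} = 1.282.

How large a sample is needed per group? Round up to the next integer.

n = (z_{α/2} + z_β)² · [p₁(1−p₁) + p₂(1−p₂)] / (p₁ − p₂)²
  = (1.960 + 1.282)² · (0.24·0.76 + 0.10·0.90) / (0.14)²
  = (3.242)² · (0.1824 + 0.0900) / 0.0196
  = 10.5106 · 0.2724 / 0.0196
  = 146.08
Design effect: 1.69 × 146.08 = 246.87.
Round up → n = 247 per group.

n = 247 per group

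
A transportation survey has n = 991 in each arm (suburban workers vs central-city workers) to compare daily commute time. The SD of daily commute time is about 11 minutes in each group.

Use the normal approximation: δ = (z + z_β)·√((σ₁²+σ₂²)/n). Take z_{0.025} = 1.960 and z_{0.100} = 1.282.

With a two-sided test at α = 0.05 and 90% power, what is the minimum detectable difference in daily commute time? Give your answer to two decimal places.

Minimum detectable difference ≈ 1.60 minutes

δ = (z_{α/2} + z_β) · √((σ₁²+σ₂²)/n)
  = (1.960 + 1.282) · √(242/991)
  = 3.242 · √0.2442
  = 3.242 · 0.4942
  = 1.6021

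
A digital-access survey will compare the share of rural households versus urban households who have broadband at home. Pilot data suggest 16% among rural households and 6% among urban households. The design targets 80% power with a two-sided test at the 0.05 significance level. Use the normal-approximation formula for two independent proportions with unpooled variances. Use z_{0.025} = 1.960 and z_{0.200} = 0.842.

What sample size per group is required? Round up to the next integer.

n = (z_{α/2} + z_β)² · [p₁(1−p₁) + p₂(1−p₂)] / (p₁ − p₂)²
  = (1.960 + 0.842)² · (0.16·0.84 + 0.06·0.94) / (0.10)²
  = (2.802)² · (0.1344 + 0.0564) / 0.0100
  = 7.8512 · 0.1908 / 0.0100
  = 149.80
Round up → n = 150 per group.

n = 150 per group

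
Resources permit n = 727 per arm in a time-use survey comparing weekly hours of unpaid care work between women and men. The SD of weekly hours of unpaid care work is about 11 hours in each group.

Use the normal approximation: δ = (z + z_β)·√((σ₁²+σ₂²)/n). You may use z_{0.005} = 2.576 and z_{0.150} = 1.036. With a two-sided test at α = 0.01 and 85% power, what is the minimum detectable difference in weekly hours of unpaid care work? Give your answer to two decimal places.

Minimum detectable difference ≈ 2.08 hours

δ = (z_{α/2} + z_β) · √((σ₁²+σ₂²)/n)
  = (2.576 + 1.036) · √(242/727)
  = 3.612 · √0.33287
  = 3.612 · 0.5770
  = 2.0840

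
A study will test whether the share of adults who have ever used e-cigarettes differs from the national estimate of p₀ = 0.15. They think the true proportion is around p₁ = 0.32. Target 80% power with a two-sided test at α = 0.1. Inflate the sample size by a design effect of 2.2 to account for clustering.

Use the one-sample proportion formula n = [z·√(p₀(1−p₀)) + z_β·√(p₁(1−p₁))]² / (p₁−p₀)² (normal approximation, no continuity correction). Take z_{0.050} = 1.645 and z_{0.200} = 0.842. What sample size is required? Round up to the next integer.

n = 74

n = [z_{α/2}·√(p₀q₀) + z_β·√(p₁q₁)]² / (p₁ − p₀)²
  = [1.645·√(0.15·0.85) + 0.842·√(0.32·0.68)]² / (0.17)²
  = [1.645·0.3571 + 0.842·0.4665]² / 0.0289
  = [0.9802]² / 0.0289
  = 33.24
Design effect: 2.2 × 33.24 = 73.13.
Round up → n = 74.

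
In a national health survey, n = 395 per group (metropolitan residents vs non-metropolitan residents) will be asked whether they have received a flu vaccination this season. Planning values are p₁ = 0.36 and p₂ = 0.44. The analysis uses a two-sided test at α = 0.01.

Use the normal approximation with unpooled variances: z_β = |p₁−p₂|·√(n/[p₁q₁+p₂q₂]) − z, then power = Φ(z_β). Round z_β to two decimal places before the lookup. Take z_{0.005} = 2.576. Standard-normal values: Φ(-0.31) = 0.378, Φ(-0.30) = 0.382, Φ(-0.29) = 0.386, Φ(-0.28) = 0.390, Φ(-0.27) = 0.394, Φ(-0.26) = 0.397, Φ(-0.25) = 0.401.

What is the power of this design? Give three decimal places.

Power ≈ 0.394

z_β = |p₁−p₂|·√(n/[p₁q₁+p₂q₂]) − z_{α/2}
    = 0.08 · √(395/0.4768) − 2.576
    = 0.08 · 28.7826 − 2.576
    = 2.3026 − 2.576 = -0.2734 → -0.27
Power = Φ(-0.27) = 0.394.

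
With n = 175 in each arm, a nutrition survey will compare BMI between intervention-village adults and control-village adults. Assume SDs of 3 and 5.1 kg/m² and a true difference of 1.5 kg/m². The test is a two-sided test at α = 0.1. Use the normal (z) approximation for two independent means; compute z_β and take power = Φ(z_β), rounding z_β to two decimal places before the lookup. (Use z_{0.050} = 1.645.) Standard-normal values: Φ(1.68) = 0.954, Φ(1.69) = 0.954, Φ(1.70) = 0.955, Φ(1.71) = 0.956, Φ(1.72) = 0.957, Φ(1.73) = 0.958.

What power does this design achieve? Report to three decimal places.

Power ≈ 0.956

z_β = δ·√(n/(σ₁²+σ₂²)) − z_{α/2}
    = 1.5 · √(175/35.01) − 1.645
    = 1.5 · 2.23575 − 1.645
    = 3.3536 − 1.645 = 1.7086 → 1.71
Power = Φ(1.71) = 0.956.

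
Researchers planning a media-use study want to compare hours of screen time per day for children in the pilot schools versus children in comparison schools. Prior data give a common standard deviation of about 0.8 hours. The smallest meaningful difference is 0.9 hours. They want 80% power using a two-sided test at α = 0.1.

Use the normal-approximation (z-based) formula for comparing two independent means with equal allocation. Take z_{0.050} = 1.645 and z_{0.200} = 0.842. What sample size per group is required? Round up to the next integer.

n = 10 per group

n = (z_{α/2} + z_β)² · (σ₁² + σ₂²) / δ²
  = (1.645 + 0.842)² · (2·0.8² = 1.28) / 0.9²
  = 6.1852 · 1.28 / 0.81
  = 9.77
Round up → n = 10 per group.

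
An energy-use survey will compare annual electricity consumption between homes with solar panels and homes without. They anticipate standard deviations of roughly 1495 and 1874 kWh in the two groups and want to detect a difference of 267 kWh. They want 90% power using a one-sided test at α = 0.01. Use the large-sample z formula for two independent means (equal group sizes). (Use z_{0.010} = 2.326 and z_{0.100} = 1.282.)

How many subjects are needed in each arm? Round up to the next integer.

n = (z_α + z_β)² · (σ₁² + σ₂²) / δ²
  = (2.326 + 1.282)² · (1495² + 1874² = 5746901) / 267²
  = 13.0177 · 5746901 / 71289
  = 1049.41
Round up → n = 1050 per group.

n = 1050 per group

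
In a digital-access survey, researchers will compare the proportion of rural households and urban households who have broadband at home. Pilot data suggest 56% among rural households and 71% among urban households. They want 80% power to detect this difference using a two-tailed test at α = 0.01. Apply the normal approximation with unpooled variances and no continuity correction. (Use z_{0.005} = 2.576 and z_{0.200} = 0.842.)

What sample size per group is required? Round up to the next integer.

n = (z_{α/2} + z_β)² · [p₁(1−p₁) + p₂(1−p₂)] / (p₁ − p₂)²
  = (2.576 + 0.842)² · (0.56·0.44 + 0.71·0.29) / (-0.15)²
  = (3.418)² · (0.2464 + 0.2059) / 0.0225
  = 11.6827 · 0.4523 / 0.0225
  = 234.85
Round up → n = 235 per group.

n = 235 per group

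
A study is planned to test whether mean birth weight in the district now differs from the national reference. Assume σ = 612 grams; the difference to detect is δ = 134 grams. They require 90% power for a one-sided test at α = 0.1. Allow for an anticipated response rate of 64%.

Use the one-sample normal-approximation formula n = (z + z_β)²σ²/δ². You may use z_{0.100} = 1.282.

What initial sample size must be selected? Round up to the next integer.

n = 215

n = (z_α + z_β)² · σ² / δ²
  = (1.282 + 1.282)² · 612² / 134²
  = 6.5741 · 374544 / 17956
  = 137.13
Adjust for 64% response: 137.13 / 0.64 = 214.26.
Round up → n = 215.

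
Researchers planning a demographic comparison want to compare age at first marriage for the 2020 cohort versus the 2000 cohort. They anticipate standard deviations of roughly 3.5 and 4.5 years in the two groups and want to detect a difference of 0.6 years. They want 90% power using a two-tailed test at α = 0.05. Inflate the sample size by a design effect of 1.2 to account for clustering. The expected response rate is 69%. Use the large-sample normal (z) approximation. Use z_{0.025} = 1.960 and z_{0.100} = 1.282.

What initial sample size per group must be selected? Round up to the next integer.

n = (z_{α/2} + z_β)² · (σ₁² + σ₂²) / δ²
  = (1.960 + 1.282)² · (3.5² + 4.5² = 32.5) / 0.6²
  = 10.5106 · 32.5 / 0.36
  = 948.87
Design effect: 1.2 × 948.87 = 1138.64.
Adjust for 69% response: 1138.64 / 0.69 = 1650.21.
Round up → n = 1651 per group.

n = 1651 per group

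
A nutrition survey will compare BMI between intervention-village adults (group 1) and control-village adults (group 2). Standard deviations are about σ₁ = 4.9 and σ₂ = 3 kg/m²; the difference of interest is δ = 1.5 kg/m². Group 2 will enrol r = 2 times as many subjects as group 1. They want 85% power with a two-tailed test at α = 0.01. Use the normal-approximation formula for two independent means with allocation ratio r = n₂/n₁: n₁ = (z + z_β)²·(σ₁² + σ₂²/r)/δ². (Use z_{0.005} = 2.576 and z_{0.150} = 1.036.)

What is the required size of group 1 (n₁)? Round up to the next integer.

n₁ = (z_{α/2} + z_β)² · (σ₁² + σ₂²/r) / δ²
   = (2.576 + 1.036)² · (4.9² + 3²/2) / 1.5²
   = 13.0465 · (24.01 + 4.5) / 2.25
   = 13.0465 · 28.51 / 2.25
   = 165.31
Round up → n₁ = 166; n₂ = r·n₁ = 2 × 166 = 332.

n₁ = 166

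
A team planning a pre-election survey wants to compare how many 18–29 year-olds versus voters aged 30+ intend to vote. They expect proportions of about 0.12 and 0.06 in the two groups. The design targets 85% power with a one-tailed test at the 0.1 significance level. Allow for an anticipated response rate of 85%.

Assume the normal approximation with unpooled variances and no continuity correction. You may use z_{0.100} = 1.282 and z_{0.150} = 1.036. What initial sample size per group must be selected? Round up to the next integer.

n = 285 per group

n = (z_α + z_β)² · [p₁(1−p₁) + p₂(1−p₂)] / (p₁ − p₂)²
  = (1.282 + 1.036)² · (0.12·0.88 + 0.06·0.94) / (0.06)²
  = (2.318)² · (0.1056 + 0.0564) / 0.0036
  = 5.3731 · 0.1620 / 0.0036
  = 241.79
Adjust for 85% response: 241.79 / 0.85 = 284.46.
Round up → n = 285 per group.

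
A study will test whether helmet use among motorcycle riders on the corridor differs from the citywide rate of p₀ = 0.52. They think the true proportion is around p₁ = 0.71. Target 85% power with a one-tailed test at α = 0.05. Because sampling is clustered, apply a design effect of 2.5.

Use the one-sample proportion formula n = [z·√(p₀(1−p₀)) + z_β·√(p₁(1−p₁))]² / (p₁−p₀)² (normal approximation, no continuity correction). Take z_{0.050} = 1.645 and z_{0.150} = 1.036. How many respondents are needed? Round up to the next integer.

n = [z_α·√(p₀q₀) + z_β·√(p₁q₁)]² / (p₁ − p₀)²
  = [1.645·√(0.52·0.48) + 1.036·√(0.71·0.29)]² / (0.19)²
  = [1.645·0.4996 + 1.036·0.4538]² / 0.0361
  = [1.2919]² / 0.0361
  = 46.24
Design effect: 2.5 × 46.24 = 115.59.
Round up → n = 116.

n = 116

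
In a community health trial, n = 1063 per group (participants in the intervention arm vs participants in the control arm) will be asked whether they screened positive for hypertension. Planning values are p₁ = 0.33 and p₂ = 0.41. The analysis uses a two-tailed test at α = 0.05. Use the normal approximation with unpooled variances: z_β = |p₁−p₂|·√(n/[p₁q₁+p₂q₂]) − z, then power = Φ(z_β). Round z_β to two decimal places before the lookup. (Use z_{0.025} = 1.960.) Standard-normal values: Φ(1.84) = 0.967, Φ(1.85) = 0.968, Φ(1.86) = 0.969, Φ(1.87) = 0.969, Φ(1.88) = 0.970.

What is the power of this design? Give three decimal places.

Power ≈ 0.969

z_β = |p₁−p₂|·√(n/[p₁q₁+p₂q₂]) − z_{α/2}
    = 0.08 · √(1063/0.4630) − 1.960
    = 0.08 · 47.9155 − 1.960
    = 3.8332 − 1.960 = 1.8732 → 1.87
Power = Φ(1.87) = 0.969.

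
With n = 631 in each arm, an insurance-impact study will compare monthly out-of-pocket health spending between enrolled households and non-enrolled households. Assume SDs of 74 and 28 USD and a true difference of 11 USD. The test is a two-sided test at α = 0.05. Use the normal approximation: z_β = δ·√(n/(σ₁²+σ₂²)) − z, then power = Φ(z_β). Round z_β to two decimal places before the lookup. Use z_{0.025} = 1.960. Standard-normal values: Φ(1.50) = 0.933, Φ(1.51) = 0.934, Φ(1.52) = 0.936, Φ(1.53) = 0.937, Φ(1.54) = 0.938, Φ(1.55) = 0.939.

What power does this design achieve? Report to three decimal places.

Power ≈ 0.937

z_β = δ·√(n/(σ₁²+σ₂²)) − z_{α/2}
    = 11 · √(631/6260) − 1.960
    = 11 · 0.31749 − 1.960
    = 3.4924 − 1.960 = 1.5324 → 1.53
Power = Φ(1.53) = 0.937.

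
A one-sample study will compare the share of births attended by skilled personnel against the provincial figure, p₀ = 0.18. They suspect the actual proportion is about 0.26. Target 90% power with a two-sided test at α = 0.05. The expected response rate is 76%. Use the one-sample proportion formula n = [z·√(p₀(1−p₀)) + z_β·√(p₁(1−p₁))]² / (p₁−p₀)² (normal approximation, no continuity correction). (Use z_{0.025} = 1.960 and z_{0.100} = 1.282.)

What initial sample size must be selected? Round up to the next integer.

n = 356

n = [z_{α/2}·√(p₀q₀) + z_β·√(p₁q₁)]² / (p₁ − p₀)²
  = [1.960·√(0.18·0.82) + 1.282·√(0.26·0.74)]² / (0.08)²
  = [1.960·0.3842 + 1.282·0.4386]² / 0.0064
  = [1.3153]² / 0.0064
  = 270.33
Adjust for 76% response: 270.33 / 0.76 = 355.70.
Round up → n = 356.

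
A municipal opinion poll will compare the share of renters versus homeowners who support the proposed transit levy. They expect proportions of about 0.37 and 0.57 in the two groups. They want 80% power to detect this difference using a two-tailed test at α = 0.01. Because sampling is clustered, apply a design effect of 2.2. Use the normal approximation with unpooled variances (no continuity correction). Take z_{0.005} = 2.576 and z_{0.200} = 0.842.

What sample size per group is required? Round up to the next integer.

n = 308 per group

n = (z_{α/2} + z_β)² · [p₁(1−p₁) + p₂(1−p₂)] / (p₁ − p₂)²
  = (2.576 + 0.842)² · (0.37·0.63 + 0.57·0.43) / (-0.20)²
  = (3.418)² · (0.2331 + 0.2451) / 0.0400
  = 11.6827 · 0.4782 / 0.0400
  = 139.67
Design effect: 2.2 × 139.67 = 307.27.
Round up → n = 308 per group.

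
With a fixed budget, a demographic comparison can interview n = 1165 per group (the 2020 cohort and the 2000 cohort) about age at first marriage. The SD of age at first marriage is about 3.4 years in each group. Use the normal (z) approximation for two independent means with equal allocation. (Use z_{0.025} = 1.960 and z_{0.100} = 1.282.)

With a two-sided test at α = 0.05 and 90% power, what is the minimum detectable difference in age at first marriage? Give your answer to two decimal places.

δ = (z_{α/2} + z_β) · √((σ₁²+σ₂²)/n)
  = (1.960 + 1.282) · √(23.12/1165)
  = 3.242 · √0.01985
  = 3.242 · 0.1409
  = 0.4567

Minimum detectable difference ≈ 0.46 years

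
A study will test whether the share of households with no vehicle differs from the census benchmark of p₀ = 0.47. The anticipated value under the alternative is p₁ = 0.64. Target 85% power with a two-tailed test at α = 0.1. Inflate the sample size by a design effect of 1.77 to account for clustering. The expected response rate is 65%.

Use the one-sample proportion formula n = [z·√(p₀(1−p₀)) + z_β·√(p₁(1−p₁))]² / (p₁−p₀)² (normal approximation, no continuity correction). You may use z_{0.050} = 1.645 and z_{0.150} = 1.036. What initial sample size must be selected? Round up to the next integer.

n = 164

n = [z_{α/2}·√(p₀q₀) + z_β·√(p₁q₁)]² / (p₁ − p₀)²
  = [1.645·√(0.47·0.53) + 1.036·√(0.64·0.36)]² / (0.17)²
  = [1.645·0.4991 + 1.036·0.4800]² / 0.0289
  = [1.3183]² / 0.0289
  = 60.14
Design effect: 1.77 × 60.14 = 106.44.
Adjust for 65% response: 106.44 / 0.65 = 163.75.
Round up → n = 164.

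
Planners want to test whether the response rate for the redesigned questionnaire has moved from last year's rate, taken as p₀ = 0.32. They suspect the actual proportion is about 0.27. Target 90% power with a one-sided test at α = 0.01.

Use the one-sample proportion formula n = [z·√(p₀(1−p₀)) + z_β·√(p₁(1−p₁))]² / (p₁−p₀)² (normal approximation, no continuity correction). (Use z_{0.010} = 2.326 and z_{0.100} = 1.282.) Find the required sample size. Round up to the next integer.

n = [z_α·√(p₀q₀) + z_β·√(p₁q₁)]² / (p₁ − p₀)²
  = [2.326·√(0.32·0.68) + 1.282·√(0.27·0.73)]² / (-0.05)²
  = [2.326·0.4665 + 1.282·0.4440]² / 0.0025
  = [1.6542]² / 0.0025
  = 1094.52
Round up → n = 1095.

n = 1095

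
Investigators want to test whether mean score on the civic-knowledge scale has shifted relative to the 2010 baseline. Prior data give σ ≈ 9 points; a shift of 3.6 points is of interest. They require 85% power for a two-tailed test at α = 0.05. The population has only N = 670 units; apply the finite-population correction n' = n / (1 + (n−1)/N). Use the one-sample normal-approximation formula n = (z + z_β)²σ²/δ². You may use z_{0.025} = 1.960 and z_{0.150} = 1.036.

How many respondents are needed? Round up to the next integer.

n = 52

n = (z_{α/2} + z_β)² · σ² / δ²
  = (1.960 + 1.036)² · 9² / 3.6²
  = 8.9760 · 81 / 12.96
  = 56.10
Finite-population correction (N = 670): 56.10 / (1 + (56.10 − 1)/670) = 51.84.
Round up → n = 52.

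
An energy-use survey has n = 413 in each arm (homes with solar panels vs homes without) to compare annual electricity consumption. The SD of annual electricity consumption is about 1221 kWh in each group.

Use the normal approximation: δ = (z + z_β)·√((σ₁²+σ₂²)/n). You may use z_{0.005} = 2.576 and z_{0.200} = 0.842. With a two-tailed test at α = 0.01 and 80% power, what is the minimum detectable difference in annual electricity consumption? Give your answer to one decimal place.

Minimum detectable difference ≈ 290.4 kWh

δ = (z_{α/2} + z_β) · √((σ₁²+σ₂²)/n)
  = (2.576 + 0.842) · √(2981682/413)
  = 3.418 · √7219.6
  = 3.418 · 84.9680
  = 290.4208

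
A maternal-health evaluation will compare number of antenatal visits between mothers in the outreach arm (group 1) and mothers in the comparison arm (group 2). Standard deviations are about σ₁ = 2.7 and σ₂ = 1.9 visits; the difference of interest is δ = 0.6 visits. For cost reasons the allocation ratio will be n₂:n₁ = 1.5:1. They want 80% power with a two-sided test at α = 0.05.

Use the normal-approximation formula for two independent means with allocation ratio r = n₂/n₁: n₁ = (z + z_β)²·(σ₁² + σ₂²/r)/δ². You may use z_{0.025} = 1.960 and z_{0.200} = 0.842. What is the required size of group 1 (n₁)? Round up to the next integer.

n₁ = (z_{α/2} + z_β)² · (σ₁² + σ₂²/r) / δ²
   = (1.960 + 0.842)² · (2.7² + 1.9²/1.5) / 0.6²
   = 7.8512 · (7.29 + 2.4067) / 0.36
   = 7.8512 · 9.6967 / 0.36
   = 211.47
Round up → n₁ = 212; n₂ = r·n₁ = 1.5 × 212 = 318.

n₁ = 212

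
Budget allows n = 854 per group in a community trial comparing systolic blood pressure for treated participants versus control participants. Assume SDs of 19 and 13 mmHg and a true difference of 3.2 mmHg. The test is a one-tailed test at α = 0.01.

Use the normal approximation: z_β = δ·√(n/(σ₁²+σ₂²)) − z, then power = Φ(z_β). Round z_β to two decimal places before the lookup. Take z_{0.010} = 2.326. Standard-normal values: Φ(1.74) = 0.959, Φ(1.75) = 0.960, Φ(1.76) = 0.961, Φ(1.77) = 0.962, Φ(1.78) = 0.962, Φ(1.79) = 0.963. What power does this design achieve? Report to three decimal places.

Power ≈ 0.959

z_β = δ·√(n/(σ₁²+σ₂²)) − z_α
    = 3.2 · √(854/530) − 2.326
    = 3.2 · 1.26938 − 2.326
    = 4.0620 − 2.326 = 1.7360 → 1.74
Power = Φ(1.74) = 0.959.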